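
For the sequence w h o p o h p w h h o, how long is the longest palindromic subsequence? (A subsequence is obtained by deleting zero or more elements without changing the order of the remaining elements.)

One longest palindromic subsequence is whopohw (positions 1,2,3,4,5,6,8); it reads the same forward and backward, and the interval DP gives dp[1][11] = 7.

7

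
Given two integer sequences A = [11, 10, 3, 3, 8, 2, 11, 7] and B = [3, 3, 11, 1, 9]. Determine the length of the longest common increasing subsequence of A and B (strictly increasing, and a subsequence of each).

2

For each value that appears in both, track the longest common increasing run ending there.
The best achievable length is 2; one witness is 3, 11 (A-positions 3,7, B-positions 1,3).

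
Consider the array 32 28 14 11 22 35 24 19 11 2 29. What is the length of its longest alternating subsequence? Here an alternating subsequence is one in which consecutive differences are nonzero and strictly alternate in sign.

5

Track the best alternating length ending on an up-step vs a down-step at each position: up/down = 1/1, 1/2, 1/2, 1/2, 3/2, 3/1, 3/4, 3/4, 1/4, 1/4, 5/4.
The maximum over both is 5; one such subsequence is 32, 28, 35, 24, 29.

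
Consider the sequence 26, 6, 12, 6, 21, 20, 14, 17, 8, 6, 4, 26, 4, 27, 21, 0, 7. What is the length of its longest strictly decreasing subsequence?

Scanning left to right, the best length ending at each element is: 26→1, 6→2, 12→2, 6→3, 21→2, 20→3, 14→4, 17→4, 8→5, 6→6, 4→7, 26→1, 4→7, 27→1, 21→2, 0→8, 7→6.
So the longest decreasing subsequence has length 8, e.g. 26, 21, 20, 14, 8, 6, 4, 0.

8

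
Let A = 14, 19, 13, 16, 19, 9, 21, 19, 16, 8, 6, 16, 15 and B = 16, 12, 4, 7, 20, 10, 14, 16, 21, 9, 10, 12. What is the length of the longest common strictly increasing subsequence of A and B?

3

A longest common strictly increasing subsequence is 14, 16, 21 (length 3); it appears in order in both A and B, and no longer such subsequence exists.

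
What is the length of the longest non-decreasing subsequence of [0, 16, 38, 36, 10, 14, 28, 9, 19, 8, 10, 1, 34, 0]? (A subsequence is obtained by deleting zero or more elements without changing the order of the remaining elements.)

5

Let dp[i] be the longest non-decreasing subsequence ending at position i. Then dp = [1, 2, 3, 3, 2, 3, 4, 2, 4, 2, 3, 2, 5, 2].
The maximum is 5; one witness is 0, 10, 14, 28, 34 at positions 1,5,6,7,13.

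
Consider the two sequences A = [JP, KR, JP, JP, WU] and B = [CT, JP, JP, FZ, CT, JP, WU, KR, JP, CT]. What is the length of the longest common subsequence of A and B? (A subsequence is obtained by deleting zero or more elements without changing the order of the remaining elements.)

4

Backtracking the LCS table gives one alignment: JP (A1,B2) → JP (A3,B3) → JP (A4,B6) → WU (A5,B7).
So the longest common subsequence has length 4.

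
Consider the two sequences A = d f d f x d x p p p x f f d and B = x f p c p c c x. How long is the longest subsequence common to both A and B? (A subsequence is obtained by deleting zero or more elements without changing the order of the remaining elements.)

Backtracking the LCS table gives one alignment: f (A4,B2) → p (A8,B3) → p (A9,B5) → x (A11,B8).
So the longest common subsequence has length 4.

4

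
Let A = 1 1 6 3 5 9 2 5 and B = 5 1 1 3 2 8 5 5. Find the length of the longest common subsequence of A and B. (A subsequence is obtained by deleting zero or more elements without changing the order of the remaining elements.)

A longest common subsequence is 1, 1, 3, 5, 5 (length 5); the LCS DP confirms no longer common subsequence exists.

5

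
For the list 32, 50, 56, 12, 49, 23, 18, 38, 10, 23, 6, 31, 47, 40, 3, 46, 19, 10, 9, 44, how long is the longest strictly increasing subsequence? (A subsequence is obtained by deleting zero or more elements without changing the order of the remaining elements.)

6

Scanning left to right, the best length ending at each element is: 32→1, 50→2, 56→3, 12→1, 49→2, 23→2, 18→2, 38→3, 10→1, 23→3, 6→1, 31→4, 47→5, 40→5, 3→1, 46→6, 19→3, 10→2, 9→2, 44→6.
So the longest increasing subsequence has length 6, e.g. 12, 18, 23, 31, 40, 46.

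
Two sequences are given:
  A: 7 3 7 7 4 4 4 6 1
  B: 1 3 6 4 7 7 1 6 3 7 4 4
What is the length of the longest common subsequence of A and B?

A longest common subsequence is 7, 3, 7, 4, 4 (length 5); the LCS DP confirms no longer common subsequence exists.

5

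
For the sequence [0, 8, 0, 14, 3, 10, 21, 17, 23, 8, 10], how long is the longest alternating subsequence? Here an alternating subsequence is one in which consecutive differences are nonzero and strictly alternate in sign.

Track the best alternating length ending on an up-step vs a down-step at each position: up/down = 1/1, 2/1, 1/3, 4/1, 4/5, 6/5, 6/1, 6/7, 8/1, 6/9, 10/9.
The maximum over both is 10; one such subsequence is 0, 8, 0, 14, 3, 21, 17, 23, 8, 10.

10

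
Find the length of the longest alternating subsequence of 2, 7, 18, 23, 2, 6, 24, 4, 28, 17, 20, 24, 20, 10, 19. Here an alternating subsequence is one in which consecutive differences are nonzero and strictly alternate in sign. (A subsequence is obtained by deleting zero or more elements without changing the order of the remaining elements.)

10

Track the best alternating length ending on an up-step vs a down-step at each position: up/down = 1/1, 2/1, 2/1, 2/1, 1/3, 4/3, 4/1, 4/5, 6/1, 6/7, 8/7, 8/7, 8/9, 6/9, 10/9.
The maximum over both is 10; one such subsequence is 2, 7, 2, 6, 4, 28, 17, 20, 10, 19.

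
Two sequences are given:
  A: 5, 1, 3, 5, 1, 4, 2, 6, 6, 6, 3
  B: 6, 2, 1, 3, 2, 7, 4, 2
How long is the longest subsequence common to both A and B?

4

A longest common subsequence is 1, 3, 4, 2 (length 4); the LCS DP confirms no longer common subsequence exists.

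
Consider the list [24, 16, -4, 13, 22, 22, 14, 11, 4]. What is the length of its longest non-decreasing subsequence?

One longest non-decreasing subsequence is -4, 13, 22, 22 (positions 3,4,5,6), of length 4; no longer one exists.

4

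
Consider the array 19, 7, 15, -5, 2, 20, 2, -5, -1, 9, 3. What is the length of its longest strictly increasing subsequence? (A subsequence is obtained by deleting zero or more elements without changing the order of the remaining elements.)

3

One longest increasing subsequence is 7, 15, 20 (positions 2,3,6), of length 3; no longer one exists.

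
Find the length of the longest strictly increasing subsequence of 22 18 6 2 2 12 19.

3

Let dp[i] be the longest increasing subsequence ending at position i. Then dp = [1, 1, 1, 1, 1, 2, 3].
The maximum is 3; one witness is 6, 12, 19 at positions 3,6,7.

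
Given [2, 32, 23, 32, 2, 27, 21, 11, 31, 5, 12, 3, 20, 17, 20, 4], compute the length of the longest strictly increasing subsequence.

5

One longest increasing subsequence is 2, 11, 12, 17, 20 (positions 1,8,11,14,15), of length 5; no longer one exists.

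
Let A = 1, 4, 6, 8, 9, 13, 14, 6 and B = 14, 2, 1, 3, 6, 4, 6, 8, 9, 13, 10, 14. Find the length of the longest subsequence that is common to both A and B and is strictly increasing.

For each value that appears in both, track the longest common increasing run ending there.
The best achievable length is 7; one witness is 1, 4, 6, 8, 9, 13, 14 (A-positions 1,2,3,4,5,6,7, B-positions 3,6,7,8,9,10,12).

7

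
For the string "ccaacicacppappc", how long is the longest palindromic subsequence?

9

Using dp[i][j] = 2 + dp[i+1][j−1] if the ends match, else max(dp[i+1][j], dp[i][j−1]):
dp[1][15] = 9. A witness is caacicaac at positions 1,3,4,5,6,7,8,12,15.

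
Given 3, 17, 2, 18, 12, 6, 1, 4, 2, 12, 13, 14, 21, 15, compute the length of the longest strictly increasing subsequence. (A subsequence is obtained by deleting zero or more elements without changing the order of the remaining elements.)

Let dp[i] be the longest increasing subsequence ending at position i. Then dp = [1, 2, 1, 3, 2, 2, 1, 2, 2, 3, 4, 5, 6, 6].
The maximum is 6; one witness is 3, 6, 12, 13, 14, 21 at positions 1,6,10,11,12,13.

6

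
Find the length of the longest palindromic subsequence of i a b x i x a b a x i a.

One longest palindromic subsequence is aixabaxia (positions 2,5,6,7,8,9,10,11,12); it reads the same forward and backward, and the interval DP gives dp[1][12] = 9.

9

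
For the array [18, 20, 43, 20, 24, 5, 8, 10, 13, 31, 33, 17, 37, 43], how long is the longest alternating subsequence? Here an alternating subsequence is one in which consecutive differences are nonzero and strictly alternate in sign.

A longest alternating subsequence is 18, 43, 20, 24, 5, 31, 17, 37 (positions 1,3,4,5,6,10,12,13); its 7 consecutive differences strictly alternate in sign, and length 8 is optimal.

8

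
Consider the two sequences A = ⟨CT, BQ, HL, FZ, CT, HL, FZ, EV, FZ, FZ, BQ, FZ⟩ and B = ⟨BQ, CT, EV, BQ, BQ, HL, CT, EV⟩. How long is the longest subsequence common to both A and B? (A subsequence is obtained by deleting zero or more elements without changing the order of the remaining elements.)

5

Backtracking the LCS table gives one alignment: CT (A1,B2) → BQ (A2,B5) → HL (A3,B6) → CT (A5,B7) → EV (A8,B8).
So the longest common subsequence has length 5.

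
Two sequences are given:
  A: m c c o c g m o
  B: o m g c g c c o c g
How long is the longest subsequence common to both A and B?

6

Backtracking the LCS table gives one alignment: m (A1,B2) → c (A2,B6) → c (A3,B7) → o (A4,B8) → c (A5,B9) → g (A6,B10).
So the longest common subsequence has length 6.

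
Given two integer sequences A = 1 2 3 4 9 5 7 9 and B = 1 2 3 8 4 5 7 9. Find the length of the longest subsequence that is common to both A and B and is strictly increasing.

For each value that appears in both, track the longest common increasing run ending there.
The best achievable length is 7; one witness is 1, 2, 3, 4, 5, 7, 9 (A-positions 1,2,3,4,6,7,8, B-positions 1,2,3,5,6,7,8).

7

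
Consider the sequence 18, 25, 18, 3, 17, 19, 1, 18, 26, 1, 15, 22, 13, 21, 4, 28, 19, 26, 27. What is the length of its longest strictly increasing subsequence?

6

One longest increasing subsequence is 3, 17, 19, 22, 26, 27 (positions 4,5,6,12,18,19), of length 6; no longer one exists.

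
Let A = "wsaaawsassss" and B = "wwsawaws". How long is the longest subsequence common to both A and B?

A longest common subsequence is wsaaws (length 6); the LCS DP confirms no longer common subsequence exists.

6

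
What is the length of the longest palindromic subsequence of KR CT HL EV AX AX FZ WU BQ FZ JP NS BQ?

Using dp[i][j] = 2 + dp[i+1][j−1] if the ends match, else max(dp[i+1][j], dp[i][j−1]):
dp[1][13] = 3. A witness is BQ NS BQ at positions 9,12,13.

3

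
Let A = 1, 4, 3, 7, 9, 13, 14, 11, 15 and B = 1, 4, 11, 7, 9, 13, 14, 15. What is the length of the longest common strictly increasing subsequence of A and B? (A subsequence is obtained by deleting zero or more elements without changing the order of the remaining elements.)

For each value that appears in both, track the longest common increasing run ending there.
The best achievable length is 7; one witness is 1, 4, 7, 9, 13, 14, 15 (A-positions 1,2,4,5,6,7,9, B-positions 1,2,4,5,6,7,8).

7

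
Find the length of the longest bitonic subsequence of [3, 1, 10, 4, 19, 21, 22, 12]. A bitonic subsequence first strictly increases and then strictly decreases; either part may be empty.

Let inc[i] be the LIS ending at i and dec[i] the longest strictly decreasing subsequence starting at i. inc = [1, 1, 2, 2, 3, 4, 5, 3], dec = [2, 1, 2, 1, 2, 2, 2, 1].
max_i inc[i]+dec[i]−1 = 6, with one witness 3, 10, 19, 21, 22, 12.

6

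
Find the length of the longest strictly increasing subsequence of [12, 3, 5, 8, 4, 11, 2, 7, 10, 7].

Let dp[i] be the longest increasing subsequence ending at position i. Then dp = [1, 1, 2, 3, 2, 4, 1, 3, 4, 3].
The maximum is 4; one witness is 3, 5, 8, 11 at positions 2,3,4,6.

4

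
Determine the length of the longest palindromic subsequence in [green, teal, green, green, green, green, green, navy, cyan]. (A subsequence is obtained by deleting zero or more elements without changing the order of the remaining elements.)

Using dp[i][j] = 2 + dp[i+1][j−1] if the ends match, else max(dp[i+1][j], dp[i][j−1]):
dp[1][9] = 6. A witness is green green green green green green at positions 1,3,4,5,6,7.

6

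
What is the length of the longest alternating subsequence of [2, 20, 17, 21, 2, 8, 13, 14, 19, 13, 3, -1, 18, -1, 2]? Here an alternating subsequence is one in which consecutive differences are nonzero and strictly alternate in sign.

10

A longest alternating subsequence is 2, 20, 17, 21, 2, 14, 13, 18, -1, 2 (positions 1,2,3,4,5,8,10,13,14,15); its 9 consecutive differences strictly alternate in sign, and length 10 is optimal.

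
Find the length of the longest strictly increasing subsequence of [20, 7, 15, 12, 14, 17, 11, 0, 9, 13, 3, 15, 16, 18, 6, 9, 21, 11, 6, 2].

7

One longest increasing subsequence is 7, 12, 14, 15, 16, 18, 21 (positions 2,4,5,12,13,14,17), of length 7; no longer one exists.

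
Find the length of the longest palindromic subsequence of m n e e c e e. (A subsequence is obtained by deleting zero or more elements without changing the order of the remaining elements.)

One longest palindromic subsequence is eecee (positions 3,4,5,6,7); it reads the same forward and backward, and the interval DP gives dp[1][7] = 5.

5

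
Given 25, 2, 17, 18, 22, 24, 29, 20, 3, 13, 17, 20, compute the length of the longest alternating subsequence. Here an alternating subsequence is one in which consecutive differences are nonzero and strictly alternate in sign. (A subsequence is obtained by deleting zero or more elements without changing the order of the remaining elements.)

5

Track the best alternating length ending on an up-step vs a down-step at each position: up/down = 1/1, 1/2, 3/2, 3/2, 3/2, 3/2, 3/1, 3/4, 3/4, 5/4, 5/4, 5/4.
The maximum over both is 5; one such subsequence is 25, 2, 17, 3, 13.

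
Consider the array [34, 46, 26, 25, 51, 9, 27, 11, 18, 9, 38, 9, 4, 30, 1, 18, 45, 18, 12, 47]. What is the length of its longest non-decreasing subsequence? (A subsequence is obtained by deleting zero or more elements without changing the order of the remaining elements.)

One longest non-decreasing subsequence is 9, 11, 18, 38, 45, 47 (positions 6,8,9,11,17,20), of length 6; no longer one exists.

6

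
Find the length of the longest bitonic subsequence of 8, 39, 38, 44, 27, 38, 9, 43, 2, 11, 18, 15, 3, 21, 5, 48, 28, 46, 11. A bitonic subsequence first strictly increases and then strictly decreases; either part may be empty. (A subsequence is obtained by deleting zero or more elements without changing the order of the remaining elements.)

8

Let inc[i] be the LIS ending at i and dec[i] the longest strictly decreasing subsequence starting at i. inc = [1, 2, 2, 3, 2, 3, 2, 4, 1, 3, 4, 4, 2, 5, 3, 6, 6, 7, 4], dec = [2, 6, 5, 5, 4, 4, 2, 4, 1, 2, 3, 2, 1, 2, 1, 3, 2, 2, 1].
max_i inc[i]+dec[i]−1 = 8, with one witness 8, 9, 11, 18, 21, 48, 46, 11.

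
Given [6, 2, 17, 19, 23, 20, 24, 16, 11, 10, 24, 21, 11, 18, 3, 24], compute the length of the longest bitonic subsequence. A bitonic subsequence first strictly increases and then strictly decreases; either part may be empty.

Let inc[i] be the LIS ending at i and dec[i] the longest strictly decreasing subsequence starting at i. inc = [1, 1, 2, 3, 4, 4, 5, 2, 2, 2, 5, 5, 3, 4, 2, 6], dec = [2, 1, 5, 5, 6, 5, 5, 4, 3, 2, 4, 3, 2, 2, 1, 1].
max_i inc[i]+dec[i]−1 = 9, with one witness 6, 17, 19, 23, 20, 16, 11, 10, 3.

9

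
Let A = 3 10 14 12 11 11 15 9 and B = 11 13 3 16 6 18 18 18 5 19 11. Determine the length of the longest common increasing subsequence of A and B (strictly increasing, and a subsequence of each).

A longest common strictly increasing subsequence is 3, 11 (length 2); it appears in order in both A and B, and no longer such subsequence exists.

2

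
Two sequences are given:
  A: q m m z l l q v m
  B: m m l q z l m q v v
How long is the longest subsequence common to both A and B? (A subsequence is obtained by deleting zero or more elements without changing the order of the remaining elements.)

Backtracking the LCS table gives one alignment: m (A2,B1) → m (A3,B2) → z (A4,B5) → l (A5,B6) → q (A7,B8) → v (A8,B10).
So the longest common subsequence has length 6.

6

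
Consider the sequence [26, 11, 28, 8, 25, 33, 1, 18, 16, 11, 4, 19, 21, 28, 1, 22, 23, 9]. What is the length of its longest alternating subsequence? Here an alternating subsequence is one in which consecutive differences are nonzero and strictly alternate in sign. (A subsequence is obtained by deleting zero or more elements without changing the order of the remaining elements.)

Track the best alternating length ending on an up-step vs a down-step at each position: up/down = 1/1, 1/2, 3/1, 1/4, 5/4, 5/1, 1/6, 7/6, 7/8, 7/8, 7/8, 9/6, 9/6, 9/6, 1/10, 11/10, 11/10, 11/12.
The maximum over both is 12; one such subsequence is 26, 11, 28, 8, 25, 1, 18, 16, 19, 1, 22, 9.

12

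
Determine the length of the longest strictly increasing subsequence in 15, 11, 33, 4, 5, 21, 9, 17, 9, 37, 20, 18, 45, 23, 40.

7

Let dp[i] be the longest increasing subsequence ending at position i. Then dp = [1, 1, 2, 1, 2, 3, 3, 4, 3, 5, 5, 5, 6, 6, 7].
The maximum is 7; one witness is 4, 5, 9, 17, 20, 23, 40 at positions 4,5,7,8,11,14,15.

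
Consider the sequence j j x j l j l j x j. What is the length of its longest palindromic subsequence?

One longest palindromic subsequence is jxjljljxj (positions 1,3,4,5,6,7,8,9,10); it reads the same forward and backward, and the interval DP gives dp[1][10] = 9.

9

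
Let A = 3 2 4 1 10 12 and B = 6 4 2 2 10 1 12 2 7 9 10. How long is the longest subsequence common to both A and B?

3

Backtracking the LCS table gives one alignment: 2 (A2,B4) → 1 (A4,B6) → 10 (A5,B11).
So the longest common subsequence has length 3.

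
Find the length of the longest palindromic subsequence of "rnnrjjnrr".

6

One longest palindromic subsequence is rrjjrr (positions 1,4,5,6,8,9); it reads the same forward and backward, and the interval DP gives dp[1][9] = 6.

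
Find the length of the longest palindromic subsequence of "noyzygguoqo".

One longest palindromic subsequence is oyzyo (positions 2,3,4,5,11); it reads the same forward and backward, and the interval DP gives dp[1][11] = 5.

5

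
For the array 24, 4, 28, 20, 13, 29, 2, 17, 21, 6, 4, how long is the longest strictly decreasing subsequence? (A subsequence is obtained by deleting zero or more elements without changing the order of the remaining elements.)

5

Scanning left to right, the best length ending at each element is: 24→1, 4→2, 28→1, 20→2, 13→3, 29→1, 2→4, 17→3, 21→2, 6→4, 4→5.
So the longest decreasing subsequence has length 5, e.g. 24, 20, 13, 6, 4.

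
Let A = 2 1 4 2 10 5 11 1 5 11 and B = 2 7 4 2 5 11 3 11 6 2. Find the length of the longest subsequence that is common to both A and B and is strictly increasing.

4

For each value that appears in both, track the longest common increasing run ending there.
The best achievable length is 4; one witness is 2, 4, 5, 11 (A-positions 1,3,6,7, B-positions 1,3,5,6).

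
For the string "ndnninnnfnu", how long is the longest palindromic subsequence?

One longest palindromic subsequence is nnnnnnn (positions 1,3,4,6,7,8,10); it reads the same forward and backward, and the interval DP gives dp[1][11] = 7.

7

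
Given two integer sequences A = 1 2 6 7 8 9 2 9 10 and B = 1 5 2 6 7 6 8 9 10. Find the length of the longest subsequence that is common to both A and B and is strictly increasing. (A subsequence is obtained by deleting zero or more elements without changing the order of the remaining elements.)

7

A longest common strictly increasing subsequence is 1, 2, 6, 7, 8, 9, 10 (length 7); it appears in order in both A and B, and no longer such subsequence exists.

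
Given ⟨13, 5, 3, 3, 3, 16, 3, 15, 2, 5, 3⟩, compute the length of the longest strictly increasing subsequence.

2

Let dp[i] be the longest increasing subsequence ending at position i. Then dp = [1, 1, 1, 1, 1, 2, 1, 2, 1, 2, 2].
The maximum is 2; one witness is 13, 16 at positions 1,6.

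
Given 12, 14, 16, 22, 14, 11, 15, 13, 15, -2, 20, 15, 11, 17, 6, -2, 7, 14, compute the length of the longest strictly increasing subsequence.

Let dp[i] be the longest increasing subsequence ending at position i. Then dp = [1, 2, 3, 4, 2, 1, 3, 2, 3, 1, 4, 3, 2, 4, 2, 1, 3, 4].
The maximum is 4; one witness is 12, 14, 16, 22 at positions 1,2,3,4.

4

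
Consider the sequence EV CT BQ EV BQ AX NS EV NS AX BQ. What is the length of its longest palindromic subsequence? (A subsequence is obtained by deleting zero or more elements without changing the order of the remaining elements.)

Using dp[i][j] = 2 + dp[i+1][j−1] if the ends match, else max(dp[i+1][j], dp[i][j−1]):
dp[1][11] = 7. A witness is BQ AX NS EV NS AX BQ at positions 3,6,7,8,9,10,11.

7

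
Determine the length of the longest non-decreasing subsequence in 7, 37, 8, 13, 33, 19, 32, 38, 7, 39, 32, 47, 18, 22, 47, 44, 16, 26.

One longest non-decreasing subsequence is 7, 8, 13, 19, 32, 38, 39, 47, 47 (positions 1,3,4,6,7,8,10,12,15), of length 9; no longer one exists.

9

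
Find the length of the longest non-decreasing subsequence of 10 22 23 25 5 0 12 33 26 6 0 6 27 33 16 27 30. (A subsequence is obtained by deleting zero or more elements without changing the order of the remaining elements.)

8

One longest non-decreasing subsequence is 10, 22, 23, 25, 26, 27, 27, 30 (positions 1,2,3,4,9,13,16,17), of length 8; no longer one exists.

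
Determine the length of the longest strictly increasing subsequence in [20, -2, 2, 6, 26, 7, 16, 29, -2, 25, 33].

Scanning left to right, the best length ending at each element is: 20→1, -2→1, 2→2, 6→3, 26→4, 7→4, 16→5, 29→6, -2→1, 25→6, 33→7.
So the longest increasing subsequence has length 7, e.g. -2, 2, 6, 7, 16, 29, 33.

7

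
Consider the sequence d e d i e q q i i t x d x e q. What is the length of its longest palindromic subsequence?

One longest palindromic subsequence is ediqqide (positions 2,3,4,6,7,9,12,14); it reads the same forward and backward, and the interval DP gives dp[1][15] = 8.

8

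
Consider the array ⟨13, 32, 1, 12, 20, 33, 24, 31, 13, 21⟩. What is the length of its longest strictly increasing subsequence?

5

Let dp[i] be the longest increasing subsequence ending at position i. Then dp = [1, 2, 1, 2, 3, 4, 4, 5, 3, 4].
The maximum is 5; one witness is 1, 12, 20, 24, 31 at positions 3,4,5,7,8.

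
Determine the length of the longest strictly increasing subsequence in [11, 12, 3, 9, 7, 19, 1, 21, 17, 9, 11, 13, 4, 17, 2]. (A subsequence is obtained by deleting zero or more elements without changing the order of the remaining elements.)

Scanning left to right, the best length ending at each element is: 11→1, 12→2, 3→1, 9→2, 7→2, 19→3, 1→1, 21→4, 17→3, 9→3, 11→4, 13→5, 4→2, 17→6, 2→2.
So the longest increasing subsequence has length 6, e.g. 3, 7, 9, 11, 13, 17.

6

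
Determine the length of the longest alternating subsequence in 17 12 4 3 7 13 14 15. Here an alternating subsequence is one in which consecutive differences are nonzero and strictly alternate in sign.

3

A longest alternating subsequence is 17, 4, 7 (positions 1,3,5); its 2 consecutive differences strictly alternate in sign, and length 3 is optimal.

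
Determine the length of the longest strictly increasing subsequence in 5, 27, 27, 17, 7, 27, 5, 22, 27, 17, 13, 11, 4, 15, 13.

4

Let dp[i] be the longest increasing subsequence ending at position i. Then dp = [1, 2, 2, 2, 2, 3, 1, 3, 4, 3, 3, 3, 1, 4, 4].
The maximum is 4; one witness is 5, 17, 22, 27 at positions 1,4,8,9.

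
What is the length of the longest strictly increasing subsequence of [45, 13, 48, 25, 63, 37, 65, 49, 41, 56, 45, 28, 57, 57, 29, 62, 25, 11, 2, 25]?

7

One longest increasing subsequence is 13, 25, 37, 49, 56, 57, 62 (positions 2,4,6,8,10,13,16), of length 7; no longer one exists.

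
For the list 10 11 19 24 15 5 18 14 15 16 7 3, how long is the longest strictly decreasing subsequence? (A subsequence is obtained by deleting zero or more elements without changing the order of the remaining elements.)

Let dp[i] be the longest decreasing subsequence ending at position i. Then dp = [1, 1, 1, 1, 2, 3, 2, 3, 3, 3, 4, 5].
The maximum is 5; one witness is 19, 15, 14, 7, 3 at positions 3,5,8,11,12.

5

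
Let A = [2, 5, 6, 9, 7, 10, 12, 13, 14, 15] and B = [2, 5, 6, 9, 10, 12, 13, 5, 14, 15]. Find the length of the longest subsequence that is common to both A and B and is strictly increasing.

9

A longest common strictly increasing subsequence is 2, 5, 6, 9, 10, 12, 13, 14, 15 (length 9); it appears in order in both A and B, and no longer such subsequence exists.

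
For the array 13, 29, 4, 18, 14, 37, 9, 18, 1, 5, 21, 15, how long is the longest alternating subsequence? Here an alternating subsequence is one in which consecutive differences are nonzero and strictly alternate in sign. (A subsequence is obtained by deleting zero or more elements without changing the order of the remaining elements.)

A longest alternating subsequence is 13, 29, 4, 18, 14, 37, 9, 18, 1, 21, 15 (positions 1,2,3,4,5,6,7,8,9,11,12); its 10 consecutive differences strictly alternate in sign, and length 11 is optimal.

11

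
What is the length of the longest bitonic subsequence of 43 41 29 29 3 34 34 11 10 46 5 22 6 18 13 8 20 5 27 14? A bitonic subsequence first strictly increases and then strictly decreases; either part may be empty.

One longest bitonic subsequence is 43, 41, 34, 22, 18, 13, 8, 5 (positions 1,2,7,12,14,15,16,18): it rises to 43 then falls. Length 8 is optimal.

8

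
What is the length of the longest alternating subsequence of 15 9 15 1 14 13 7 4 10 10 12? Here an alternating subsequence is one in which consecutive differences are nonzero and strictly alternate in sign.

7

Track the best alternating length ending on an up-step vs a down-step at each position: up/down = 1/1, 1/2, 3/1, 1/4, 5/4, 5/6, 5/6, 5/6, 7/6, 7/6, 7/6.
The maximum over both is 7; one such subsequence is 15, 9, 15, 1, 14, 7, 10.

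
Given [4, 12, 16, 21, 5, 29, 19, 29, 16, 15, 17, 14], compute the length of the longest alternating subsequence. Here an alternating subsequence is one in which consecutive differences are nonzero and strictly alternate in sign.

9

Track the best alternating length ending on an up-step vs a down-step at each position: up/down = 1/1, 2/1, 2/1, 2/1, 2/3, 4/1, 4/5, 6/1, 4/7, 4/7, 8/7, 4/9.
The maximum over both is 9; one such subsequence is 4, 12, 5, 29, 19, 29, 16, 17, 14.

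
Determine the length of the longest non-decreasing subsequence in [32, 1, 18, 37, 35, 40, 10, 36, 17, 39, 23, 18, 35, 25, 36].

6

Let dp[i] be the longest non-decreasing subsequence ending at position i. Then dp = [1, 1, 2, 3, 3, 4, 2, 4, 3, 5, 4, 4, 5, 5, 6].
The maximum is 6; one witness is 1, 10, 17, 23, 35, 36 at positions 2,7,9,11,13,15.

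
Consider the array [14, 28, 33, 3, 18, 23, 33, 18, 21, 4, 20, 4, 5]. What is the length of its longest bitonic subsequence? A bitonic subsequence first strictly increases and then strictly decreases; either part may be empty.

One longest bitonic subsequence is 14, 28, 33, 23, 21, 20, 5 (positions 1,2,3,6,9,11,13): it rises to 33 then falls. Length 7 is optimal.

7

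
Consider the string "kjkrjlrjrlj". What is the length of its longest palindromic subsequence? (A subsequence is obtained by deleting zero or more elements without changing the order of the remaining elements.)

7

One longest palindromic subsequence is jlrjrlj (positions 2,6,7,8,9,10,11); it reads the same forward and backward, and the interval DP gives dp[1][11] = 7.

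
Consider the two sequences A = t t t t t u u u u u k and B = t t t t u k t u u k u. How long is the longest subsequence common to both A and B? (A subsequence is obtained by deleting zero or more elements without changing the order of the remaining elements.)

A longest common subsequence is tttttuuu (length 8); the LCS DP confirms no longer common subsequence exists.

8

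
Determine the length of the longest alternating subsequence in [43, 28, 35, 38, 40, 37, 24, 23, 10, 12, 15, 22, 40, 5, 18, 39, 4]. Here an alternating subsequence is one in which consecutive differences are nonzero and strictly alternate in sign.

A longest alternating subsequence is 43, 28, 35, 10, 12, 5, 18, 4 (positions 1,2,3,9,10,14,15,17); its 7 consecutive differences strictly alternate in sign, and length 8 is optimal.

8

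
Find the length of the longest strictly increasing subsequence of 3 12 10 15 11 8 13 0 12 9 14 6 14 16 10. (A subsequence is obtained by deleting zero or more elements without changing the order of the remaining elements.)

6

Scanning left to right, the best length ending at each element is: 3→1, 12→2, 10→2, 15→3, 11→3, 8→2, 13→4, 0→1, 12→4, 9→3, 14→5, 6→2, 14→5, 16→6, 10→4.
So the longest increasing subsequence has length 6, e.g. 3, 10, 11, 13, 14, 16.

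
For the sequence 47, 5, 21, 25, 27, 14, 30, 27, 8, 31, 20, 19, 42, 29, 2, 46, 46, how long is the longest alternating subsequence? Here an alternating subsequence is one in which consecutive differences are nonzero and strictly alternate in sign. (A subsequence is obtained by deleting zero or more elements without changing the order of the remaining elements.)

Track the best alternating length ending on an up-step vs a down-step at each position: up/down = 1/1, 1/2, 3/2, 3/2, 3/2, 3/4, 5/2, 5/6, 3/6, 7/2, 7/8, 7/8, 9/2, 9/10, 1/10, 11/2, 11/2.
The maximum over both is 11; one such subsequence is 47, 5, 21, 14, 30, 27, 31, 20, 42, 29, 46.

11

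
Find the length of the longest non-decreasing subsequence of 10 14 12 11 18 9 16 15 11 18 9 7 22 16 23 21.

Scanning left to right, the best length ending at each element is: 10→1, 14→2, 12→2, 11→2, 18→3, 9→1, 16→3, 15→3, 11→3, 18→4, 9→2, 7→1, 22→5, 16→4, 23→6, 21→5.
So the longest non-decreasing subsequence has length 6, e.g. 10, 14, 18, 18, 22, 23.

6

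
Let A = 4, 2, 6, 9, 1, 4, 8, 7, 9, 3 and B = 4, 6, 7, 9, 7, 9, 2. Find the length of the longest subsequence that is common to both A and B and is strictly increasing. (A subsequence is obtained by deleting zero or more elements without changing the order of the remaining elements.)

4

For each value that appears in both, track the longest common increasing run ending there.
The best achievable length is 4; one witness is 4, 6, 7, 9 (A-positions 1,3,8,9, B-positions 1,2,3,4).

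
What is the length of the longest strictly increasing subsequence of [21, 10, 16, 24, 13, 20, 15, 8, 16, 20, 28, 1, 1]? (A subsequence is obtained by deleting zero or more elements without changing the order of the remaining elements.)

6

Let dp[i] be the longest increasing subsequence ending at position i. Then dp = [1, 1, 2, 3, 2, 3, 3, 1, 4, 5, 6, 1, 1].
The maximum is 6; one witness is 10, 13, 15, 16, 20, 28 at positions 2,5,7,9,10,11.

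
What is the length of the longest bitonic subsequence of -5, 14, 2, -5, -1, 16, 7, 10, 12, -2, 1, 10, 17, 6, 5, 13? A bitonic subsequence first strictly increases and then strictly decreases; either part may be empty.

One longest bitonic subsequence is -5, 2, 7, 10, 12, 10, 6, 5 (positions 1,3,7,8,9,12,14,15): it rises to 12 then falls. Length 8 is optimal.

8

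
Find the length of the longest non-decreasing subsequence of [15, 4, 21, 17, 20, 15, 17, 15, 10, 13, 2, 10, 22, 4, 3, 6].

Scanning left to right, the best length ending at each element is: 15→1, 4→1, 21→2, 17→2, 20→3, 15→2, 17→3, 15→3, 10→2, 13→3, 2→1, 10→3, 22→4, 4→2, 3→2, 6→3.
So the longest non-decreasing subsequence has length 4, e.g. 15, 17, 20, 22.

4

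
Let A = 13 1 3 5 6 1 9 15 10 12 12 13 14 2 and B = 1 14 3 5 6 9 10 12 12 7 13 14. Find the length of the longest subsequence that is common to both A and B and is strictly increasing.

For each value that appears in both, track the longest common increasing run ending there.
The best achievable length is 9; one witness is 1, 3, 5, 6, 9, 10, 12, 13, 14 (A-positions 2,3,4,5,7,9,10,12,13, B-positions 1,3,4,5,6,7,8,11,12).

9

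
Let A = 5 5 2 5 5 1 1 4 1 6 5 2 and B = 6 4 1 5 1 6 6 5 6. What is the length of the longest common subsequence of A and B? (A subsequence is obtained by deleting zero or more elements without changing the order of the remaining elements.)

Backtracking the LCS table gives one alignment: 5 (A5,B4) → 1 (A6,B5) → 6 (A10,B7) → 5 (A11,B8).
So the longest common subsequence has length 4.

4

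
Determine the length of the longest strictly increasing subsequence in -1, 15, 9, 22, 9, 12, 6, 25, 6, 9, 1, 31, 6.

Let dp[i] be the longest increasing subsequence ending at position i. Then dp = [1, 2, 2, 3, 2, 3, 2, 4, 2, 3, 2, 5, 3].
The maximum is 5; one witness is -1, 15, 22, 25, 31 at positions 1,2,4,8,12.

5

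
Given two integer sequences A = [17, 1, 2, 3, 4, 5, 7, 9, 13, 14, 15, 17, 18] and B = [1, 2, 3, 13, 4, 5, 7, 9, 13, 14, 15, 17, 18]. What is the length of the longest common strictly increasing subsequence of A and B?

12

For each value that appears in both, track the longest common increasing run ending there.
The best achievable length is 12; one witness is 1, 2, 3, 4, 5, 7, 9, 13, 14, 15, 17, 18 (A-positions 2,3,4,5,6,7,8,9,10,11,12,13, B-positions 1,2,3,5,6,7,8,9,10,11,12,13).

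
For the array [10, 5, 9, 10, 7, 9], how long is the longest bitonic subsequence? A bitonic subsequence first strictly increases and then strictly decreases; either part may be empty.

4

Let inc[i] be the LIS ending at i and dec[i] the longest strictly decreasing subsequence starting at i. inc = [1, 1, 2, 3, 2, 3], dec = [3, 1, 2, 2, 1, 1].
max_i inc[i]+dec[i]−1 = 4, with one witness 5, 9, 10, 9.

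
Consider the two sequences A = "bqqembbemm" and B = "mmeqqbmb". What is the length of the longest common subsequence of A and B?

4

A longest common subsequence is qqmb (length 4); the LCS DP confirms no longer common subsequence exists.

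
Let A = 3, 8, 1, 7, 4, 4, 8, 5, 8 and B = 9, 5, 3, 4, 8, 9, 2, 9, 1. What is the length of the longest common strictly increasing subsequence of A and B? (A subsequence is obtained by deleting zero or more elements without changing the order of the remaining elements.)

3

A longest common strictly increasing subsequence is 3, 4, 8 (length 3); it appears in order in both A and B, and no longer such subsequence exists.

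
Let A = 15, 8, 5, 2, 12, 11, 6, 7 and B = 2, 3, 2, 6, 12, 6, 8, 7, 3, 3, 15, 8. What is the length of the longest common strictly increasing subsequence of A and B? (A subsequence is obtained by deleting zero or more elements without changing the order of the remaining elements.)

3

For each value that appears in both, track the longest common increasing run ending there.
The best achievable length is 3; one witness is 2, 6, 7 (A-positions 4,7,8, B-positions 1,4,8).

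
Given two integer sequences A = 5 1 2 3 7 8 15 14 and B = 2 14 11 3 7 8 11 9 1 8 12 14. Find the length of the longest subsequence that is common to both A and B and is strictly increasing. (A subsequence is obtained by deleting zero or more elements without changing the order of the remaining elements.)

5

For each value that appears in both, track the longest common increasing run ending there.
The best achievable length is 5; one witness is 2, 3, 7, 8, 14 (A-positions 3,4,5,6,8, B-positions 1,4,5,6,12).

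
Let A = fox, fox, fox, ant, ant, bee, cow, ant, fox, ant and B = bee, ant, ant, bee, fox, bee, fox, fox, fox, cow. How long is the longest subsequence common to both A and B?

4

Backtracking the LCS table gives one alignment: fox (A1,B7) → fox (A2,B8) → fox (A3,B9) → cow (A7,B10).
So the longest common subsequence has length 4.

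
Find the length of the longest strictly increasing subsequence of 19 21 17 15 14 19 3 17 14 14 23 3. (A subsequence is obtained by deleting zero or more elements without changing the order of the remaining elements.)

3

Let dp[i] be the longest increasing subsequence ending at position i. Then dp = [1, 2, 1, 1, 1, 2, 1, 2, 2, 2, 3, 1].
The maximum is 3; one witness is 19, 21, 23 at positions 1,2,11.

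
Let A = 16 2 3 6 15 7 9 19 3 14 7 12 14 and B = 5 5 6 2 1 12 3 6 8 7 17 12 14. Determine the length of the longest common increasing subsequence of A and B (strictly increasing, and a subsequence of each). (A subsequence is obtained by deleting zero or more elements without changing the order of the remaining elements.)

A longest common strictly increasing subsequence is 2, 3, 6, 7, 12, 14 (length 6); it appears in order in both A and B, and no longer such subsequence exists.

6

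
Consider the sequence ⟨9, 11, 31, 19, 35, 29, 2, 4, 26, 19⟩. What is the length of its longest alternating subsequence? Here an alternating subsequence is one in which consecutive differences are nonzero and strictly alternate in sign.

7

Track the best alternating length ending on an up-step vs a down-step at each position: up/down = 1/1, 2/1, 2/1, 2/3, 4/1, 4/5, 1/5, 6/5, 6/5, 6/7.
The maximum over both is 7; one such subsequence is 9, 31, 19, 35, 2, 26, 19.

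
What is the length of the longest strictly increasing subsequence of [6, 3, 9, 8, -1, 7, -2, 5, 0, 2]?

3

Scanning left to right, the best length ending at each element is: 6→1, 3→1, 9→2, 8→2, -1→1, 7→2, -2→1, 5→2, 0→2, 2→3.
So the longest increasing subsequence has length 3, e.g. -1, 0, 2.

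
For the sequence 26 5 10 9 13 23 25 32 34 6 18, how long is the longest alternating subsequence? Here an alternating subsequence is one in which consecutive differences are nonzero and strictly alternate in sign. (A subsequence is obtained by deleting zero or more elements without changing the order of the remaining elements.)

7

A longest alternating subsequence is 26, 5, 10, 9, 13, 6, 18 (positions 1,2,3,4,5,10,11); its 6 consecutive differences strictly alternate in sign, and length 7 is optimal.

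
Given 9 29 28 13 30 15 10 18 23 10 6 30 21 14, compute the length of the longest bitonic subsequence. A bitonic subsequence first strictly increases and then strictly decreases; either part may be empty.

One longest bitonic subsequence is 9, 13, 15, 18, 23, 30, 21, 14 (positions 1,4,6,8,9,12,13,14): it rises to 30 then falls. Length 8 is optimal.

8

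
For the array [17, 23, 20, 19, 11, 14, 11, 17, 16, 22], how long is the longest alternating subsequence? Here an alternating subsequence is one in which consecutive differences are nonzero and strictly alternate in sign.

Track the best alternating length ending on an up-step vs a down-step at each position: up/down = 1/1, 2/1, 2/3, 2/3, 1/3, 4/3, 1/5, 6/3, 6/7, 8/3.
The maximum over both is 8; one such subsequence is 17, 23, 11, 14, 11, 17, 16, 22.

8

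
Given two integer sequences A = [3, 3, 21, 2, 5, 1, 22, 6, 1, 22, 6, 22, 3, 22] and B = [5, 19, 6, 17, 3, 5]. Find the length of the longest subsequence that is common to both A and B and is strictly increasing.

A longest common strictly increasing subsequence is 5, 6 (length 2); it appears in order in both A and B, and no longer such subsequence exists.

2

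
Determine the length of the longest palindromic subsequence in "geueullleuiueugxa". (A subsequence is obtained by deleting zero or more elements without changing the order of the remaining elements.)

One longest palindromic subsequence is gueulllueug (positions 1,3,4,5,6,7,8,12,13,14,15); it reads the same forward and backward, and the interval DP gives dp[1][17] = 11.

11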